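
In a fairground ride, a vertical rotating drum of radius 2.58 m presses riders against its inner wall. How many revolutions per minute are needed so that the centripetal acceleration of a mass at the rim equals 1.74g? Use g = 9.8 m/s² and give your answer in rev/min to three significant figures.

24.5 rev/min

Require ω²r = 1.74g, so ω = √(1.74 × 9.8/2.58) = 2.571 rad/s.
In rev/min: ω × 60/(2π) = 2.571 × 60/(2π) = 24.55 rev/min.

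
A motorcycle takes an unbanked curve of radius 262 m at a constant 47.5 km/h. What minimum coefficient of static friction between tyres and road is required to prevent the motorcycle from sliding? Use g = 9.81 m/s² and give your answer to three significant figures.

v = 47.5/3.6 = 13.19 m/s.
Friction provides the centripetal force: μ_s m g = m v²/r, so μ_s = v²/(g r) = (13.19)²/(9.81 × 262) = 174.1/2570 = 0.06773.

0.0677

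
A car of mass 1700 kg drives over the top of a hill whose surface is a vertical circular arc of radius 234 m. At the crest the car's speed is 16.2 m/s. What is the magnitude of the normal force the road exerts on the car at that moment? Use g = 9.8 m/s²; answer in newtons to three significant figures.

14800 N

At the crest the centripetal acceleration points downward (toward the centre of the arc), so mg − N = mv²/r.
N = m(g − v²/r) = 1700 × (9.8 − (16.2)²/234) = 1700 × (9.8 − 1.122) = 1700 × 8.678 = 14750 N.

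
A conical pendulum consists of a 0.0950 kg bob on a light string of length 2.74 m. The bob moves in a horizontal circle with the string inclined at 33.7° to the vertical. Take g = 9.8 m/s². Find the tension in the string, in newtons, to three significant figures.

1.12 N

Vertically the bob has no acceleration, so T cosθ = mg.
T = mg/cosθ = 0.0950 × 9.8 / cos 33.7° = 0.9310/0.8320 = 1.119 N.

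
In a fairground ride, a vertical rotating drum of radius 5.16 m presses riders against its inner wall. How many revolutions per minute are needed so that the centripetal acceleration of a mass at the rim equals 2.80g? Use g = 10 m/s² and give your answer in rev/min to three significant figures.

22.2 rev/min

Require ω²r = 2.80g, so ω = √(2.80 × 10.0/5.16) = 2.329 rad/s.
In rev/min: ω × 60/(2π) = 2.329 × 60/(2π) = 22.24 rev/min.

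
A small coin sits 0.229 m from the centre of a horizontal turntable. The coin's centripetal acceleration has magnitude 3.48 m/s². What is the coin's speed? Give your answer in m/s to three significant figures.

a_c = v²/r ⇒ v = √(a_c · r) = √(3.48 × 0.229) = √0.7969 = 0.8927 m/s.

0.893 m/s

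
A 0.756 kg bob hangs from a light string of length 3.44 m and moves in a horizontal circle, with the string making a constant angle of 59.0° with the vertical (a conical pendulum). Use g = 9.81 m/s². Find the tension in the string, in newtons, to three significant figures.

Vertically the bob has no acceleration, so T cosθ = mg.
T = mg/cosθ = 0.756 × 9.81 / cos 59.0° = 7.416/0.5150 = 14.40 N.

14.4 N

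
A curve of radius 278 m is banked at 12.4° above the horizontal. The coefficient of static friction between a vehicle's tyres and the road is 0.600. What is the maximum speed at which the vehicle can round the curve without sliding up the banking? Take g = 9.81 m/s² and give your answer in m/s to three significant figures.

50.8 m/s

At the maximum speed, friction acts down the slope at its limiting value f = μN. Radially (horizontal, toward centre): N sinθ + μN cosθ = mv²/r. Vertically: N cosθ − μN sinθ = mg.
Dividing: v² = r g (sinθ + μcosθ)/(cosθ − μsinθ).
sinθ + μcosθ = 0.2147 + 0.600×0.9767 = 0.8007; cosθ − μsinθ = 0.9767 − 0.600×0.2147 = 0.8478.
v² = 278 × 9.81 × 0.8007/0.8478 = 2576 m²/s², so v = 50.75 m/s.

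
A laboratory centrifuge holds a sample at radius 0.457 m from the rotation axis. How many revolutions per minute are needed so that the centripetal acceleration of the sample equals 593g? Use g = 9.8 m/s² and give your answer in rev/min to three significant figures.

Require ω²r = 593g, so ω = √(593 × 9.8/0.457) = 112.8 rad/s.
In rev/min: ω × 60/(2π) = 112.8 × 60/(2π) = 1077 rev/min.

1080 rev/min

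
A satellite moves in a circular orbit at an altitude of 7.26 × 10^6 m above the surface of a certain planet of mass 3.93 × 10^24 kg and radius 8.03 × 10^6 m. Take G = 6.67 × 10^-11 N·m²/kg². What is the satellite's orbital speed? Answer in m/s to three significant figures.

4140 m/s

Orbital radius r = R + h = 8.03 × 10^6 + 7.26 × 10^6 = 1.529 × 10^7 m.
Gravity supplies the centripetal force: G M m / r² = m v² / r, so v = √(GM/r).
v = √(6.67 × 10^-11 × 3.93 × 10^24 / 1.529 × 10^7) = √(1.714 × 10^7) = 4141 m/s.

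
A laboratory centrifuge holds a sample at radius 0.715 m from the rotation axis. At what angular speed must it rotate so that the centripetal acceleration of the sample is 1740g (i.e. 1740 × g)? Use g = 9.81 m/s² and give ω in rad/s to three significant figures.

155 rad/s

Centripetal acceleration a_c = ω²r. Setting ω²r = 1740g:
ω = √(1740g / r) = √(1740 × 9.81 / 0.715) = √23870 = 154.5 rad/s.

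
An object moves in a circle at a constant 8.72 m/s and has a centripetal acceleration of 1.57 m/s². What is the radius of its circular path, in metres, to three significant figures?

a_c = v²/r ⇒ r = v²/a_c = (8.72)²/1.57 = 76.04/1.57 = 48.43 m.

48.4 m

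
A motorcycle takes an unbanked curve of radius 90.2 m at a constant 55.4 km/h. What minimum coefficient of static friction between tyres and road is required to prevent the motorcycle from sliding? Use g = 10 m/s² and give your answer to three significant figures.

v = 55.4/3.6 = 15.39 m/s.
Friction provides the centripetal force: μ_s m g = m v²/r, so μ_s = v²/(g r) = (15.39)²/(10.0 × 90.2) = 236.8/902.0 = 0.2625.

0.263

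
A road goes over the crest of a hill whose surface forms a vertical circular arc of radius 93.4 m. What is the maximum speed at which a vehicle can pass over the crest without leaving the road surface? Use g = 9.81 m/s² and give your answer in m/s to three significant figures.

30.3 m/s

At the crest the centre of the circle is below the vehicle, so the net downward (centripetal) force is mg − N = mv²/r.
The vehicle leaves the road when N → 0, giving v_max = √(g r) = √(9.81 × 93.4) = 30.27 m/s.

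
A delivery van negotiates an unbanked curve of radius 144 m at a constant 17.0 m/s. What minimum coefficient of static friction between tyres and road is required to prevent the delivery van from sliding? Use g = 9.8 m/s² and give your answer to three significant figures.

Friction provides the centripetal force: μ_s m g = m v²/r, so μ_s = v²/(g r) = (17.00)²/(9.8 × 144) = 289.0/1411 = 0.2048.

0.205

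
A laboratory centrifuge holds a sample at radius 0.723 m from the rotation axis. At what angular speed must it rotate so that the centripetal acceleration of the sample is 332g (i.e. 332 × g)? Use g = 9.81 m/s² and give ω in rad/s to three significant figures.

67.1 rad/s

Centripetal acceleration a_c = ω²r. Setting ω²r = 332g:
ω = √(332g / r) = √(332 × 9.81 / 0.723) = √4505 = 67.12 rad/s.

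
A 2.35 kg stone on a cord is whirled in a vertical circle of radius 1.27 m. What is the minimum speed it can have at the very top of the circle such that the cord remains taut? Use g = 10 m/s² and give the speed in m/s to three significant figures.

3.56 m/s

At the top, both weight mg and T point toward the centre: T + mg = mv²/r.
At minimum speed T → 0, so mg = mv_min²/r ⇒ v_min = √(g r) = √(10.0 × 1.27) = 3.564 m/s.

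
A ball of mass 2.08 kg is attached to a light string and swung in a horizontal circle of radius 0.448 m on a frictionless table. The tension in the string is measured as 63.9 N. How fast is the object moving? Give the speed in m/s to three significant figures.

3.71 m/s

T = m v²/r ⇒ v = √(T r / m) = √(63.9 × 0.448 / 2.08) = √13.76 = 3.710 m/s.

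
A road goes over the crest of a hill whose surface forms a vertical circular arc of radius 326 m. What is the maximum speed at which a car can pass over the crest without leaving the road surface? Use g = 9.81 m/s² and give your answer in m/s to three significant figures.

56.6 m/s

At the crest the centre of the circle is below the car, so the net downward (centripetal) force is mg − N = mv²/r.
The car leaves the road when N → 0, giving v_max = √(g r) = √(9.81 × 326) = 56.55 m/s.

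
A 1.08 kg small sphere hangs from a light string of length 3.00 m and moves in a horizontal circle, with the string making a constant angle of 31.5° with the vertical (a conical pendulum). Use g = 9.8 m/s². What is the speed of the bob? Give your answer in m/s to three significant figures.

The radius of the circle is r = L sinθ = 3.00 × sin 31.5° = 1.567 m.
Horizontally T sinθ = mv²/r and vertically T cosθ = mg, so tanθ = v²/(rg).
v = √(r g tanθ) = √(1.567 × 9.8 × 0.6128) = √9.414 = 3.068 m/s.

3.07 m/s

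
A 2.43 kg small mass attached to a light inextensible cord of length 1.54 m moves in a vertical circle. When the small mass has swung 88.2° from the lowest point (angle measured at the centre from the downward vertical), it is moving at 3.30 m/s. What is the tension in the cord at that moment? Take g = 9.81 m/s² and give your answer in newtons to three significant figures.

Take the radial direction toward the centre of the circle as positive. The component of the weight along the string toward the centre is −mg cos φ (φ measured from the bottom), so Newton's second law along the string gives T − mg cos φ = m v²/r.
cos 88.2° = 0.03141, so T = m(v²/r + g cos φ) = 2.43 × ((3.30)²/1.54 + 9.81 × 0.03141) = 2.43 × (7.071 + (0.3081)) = 2.43 × 7.380 = 17.93 N.

17.9 N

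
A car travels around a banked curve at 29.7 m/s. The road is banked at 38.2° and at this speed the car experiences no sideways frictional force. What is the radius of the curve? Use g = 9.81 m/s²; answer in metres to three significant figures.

Frictionless banking: tanθ = v²/(rg), so r = v²/(g tanθ).
r = (29.7)²/(9.81 × tan 38.2°) = 882.1/(9.81 × 0.7869) = 882.1/7.720 = 114.3 m.

114 m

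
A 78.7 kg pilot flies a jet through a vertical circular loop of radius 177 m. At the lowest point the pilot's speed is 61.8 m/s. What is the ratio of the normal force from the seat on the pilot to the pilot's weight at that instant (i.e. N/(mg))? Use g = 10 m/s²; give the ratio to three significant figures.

3.16

At the bottom, N − mg = mv²/r, so N = m(v²/r + g) and N/(mg) = v²/(rg) + 1 = (61.8)²/(177 × 10.0) + 1 = 2.158 + 1 = 3.158.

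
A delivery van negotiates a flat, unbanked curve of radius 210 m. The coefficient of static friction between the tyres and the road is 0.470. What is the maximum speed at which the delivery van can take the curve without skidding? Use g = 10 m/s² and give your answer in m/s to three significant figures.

31.4 m/s

Friction provides the centripetal force on a flat curve. At maximum speed it is at its limiting value: μ_s m g = m v²/r.
Mass cancels: v_max = √(μ_s g r) = √(0.470 × 10.0 × 210) = √987.0 = 31.42 m/s.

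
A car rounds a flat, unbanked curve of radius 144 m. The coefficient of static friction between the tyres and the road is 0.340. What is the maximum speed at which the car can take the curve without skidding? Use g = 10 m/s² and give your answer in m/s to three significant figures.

22.1 m/s

The only inward force on a level bend is static friction, so at the limit f_s = μ_s N = μ_s m g = m v²/r.
Mass cancels: v_max = √(μ_s g r) = √(0.340 × 10.0 × 144) = √489.6 = 22.13 m/s.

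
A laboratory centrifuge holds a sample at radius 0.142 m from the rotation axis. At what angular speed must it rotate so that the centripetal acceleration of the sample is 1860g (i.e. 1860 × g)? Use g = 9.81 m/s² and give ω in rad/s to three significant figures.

358 rad/s

Centripetal acceleration a_c = ω²r. Setting ω²r = 1860g:
ω = √(1860g / r) = √(1860 × 9.81 / 0.142) = √128500 = 358.5 rad/s.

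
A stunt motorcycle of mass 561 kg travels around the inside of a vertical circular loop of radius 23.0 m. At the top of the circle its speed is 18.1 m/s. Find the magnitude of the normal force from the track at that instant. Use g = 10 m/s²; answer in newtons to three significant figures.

2380 N

At the top, both N and the weight mg point inward (toward the centre), so N + mg = mv²/r.
N = m(v²/r − g) = 561 × ((18.1)²/23.0 − 10.0) = 561 × (14.24 − 10.0) = 561 × 4.244 = 2381 N.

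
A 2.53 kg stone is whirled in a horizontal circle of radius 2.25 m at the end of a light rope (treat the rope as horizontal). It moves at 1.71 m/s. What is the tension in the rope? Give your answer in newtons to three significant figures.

The tension is the only horizontal force, so it supplies the full centripetal force: T = m v²/r = 2.53 × (1.710)²/2.25 = 2.53 × 2.924/2.25 = 3.288 N.

3.29 N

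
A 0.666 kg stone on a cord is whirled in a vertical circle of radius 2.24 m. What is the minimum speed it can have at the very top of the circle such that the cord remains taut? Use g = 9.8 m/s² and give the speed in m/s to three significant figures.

4.69 m/s

At the highest point the centre is directly below, so both the weight and T act inward: T + mg = mv²/r.
At minimum speed T → 0, so mg = mv_min²/r ⇒ v_min = √(g r) = √(9.8 × 2.24) = 4.685 m/s.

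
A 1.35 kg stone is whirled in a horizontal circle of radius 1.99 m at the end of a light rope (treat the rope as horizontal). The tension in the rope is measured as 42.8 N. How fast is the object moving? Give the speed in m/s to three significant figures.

T = m v²/r ⇒ v = √(T r / m) = √(42.8 × 1.99 / 1.35) = √63.09 = 7.943 m/s.

7.94 m/s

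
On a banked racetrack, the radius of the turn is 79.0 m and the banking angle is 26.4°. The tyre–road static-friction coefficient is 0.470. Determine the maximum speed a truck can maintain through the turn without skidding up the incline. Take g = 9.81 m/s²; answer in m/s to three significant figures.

31.3 m/s

At the maximum speed, friction acts down the slope at its limiting value f = μN. Radially (horizontal, toward centre): N sinθ + μN cosθ = mv²/r. Vertically: N cosθ − μN sinθ = mg.
Dividing: v² = r g (sinθ + μcosθ)/(cosθ − μsinθ).
sinθ + μcosθ = 0.4446 + 0.470×0.8957 = 0.8656; cosθ − μsinθ = 0.8957 − 0.470×0.4446 = 0.6867.
v² = 79.0 × 9.81 × 0.8656/0.6867 = 976.9 m²/s², so v = 31.25 m/s.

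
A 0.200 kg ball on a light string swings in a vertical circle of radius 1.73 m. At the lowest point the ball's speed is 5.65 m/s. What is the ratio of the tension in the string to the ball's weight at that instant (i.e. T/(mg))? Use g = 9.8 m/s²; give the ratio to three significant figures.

2.88

At the bottom, T − mg = mv²/r, so T = m(v²/r + g) and T/(mg) = v²/(rg) + 1 = (5.65)²/(1.73 × 9.8) + 1 = 1.883 + 1 = 2.883.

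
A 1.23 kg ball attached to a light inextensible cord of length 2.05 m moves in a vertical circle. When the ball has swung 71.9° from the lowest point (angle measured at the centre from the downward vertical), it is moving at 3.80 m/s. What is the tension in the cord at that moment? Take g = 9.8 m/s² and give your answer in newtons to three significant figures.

Take the radial direction toward the centre of the circle as positive. The component of the weight along the string toward the centre is −mg cos φ (φ measured from the bottom), so Newton's second law along the string gives T − mg cos φ = m v²/r.
cos 71.9° = 0.3107, so T = m(v²/r + g cos φ) = 1.23 × ((3.80)²/2.05 + 9.8 × 0.3107) = 1.23 × (7.044 + (3.045)) = 1.23 × 10.09 = 12.41 N.

12.4 N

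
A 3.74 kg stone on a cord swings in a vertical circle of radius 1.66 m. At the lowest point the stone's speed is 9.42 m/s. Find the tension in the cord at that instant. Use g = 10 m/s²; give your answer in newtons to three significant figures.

At the lowest point, T points up (toward the centre) and the weight mg points down (away from the centre), so the net inward force is T − mg = mv²/r.
T = m(v²/r + g) = 3.74 × ((9.42)²/1.66 + 10.0) = 3.74 × (53.46 + 10.0) = 3.74 × 63.46 = 237.3 N.

237 N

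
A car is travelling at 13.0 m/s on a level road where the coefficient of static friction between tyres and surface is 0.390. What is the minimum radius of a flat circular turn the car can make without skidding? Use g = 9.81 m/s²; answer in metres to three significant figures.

At the limit, μ_s m g = m v²/r, so r_min = v²/(μ_s g) = (13.0)²/(0.390 × 9.81) = 169.0/3.826 = 44.17 m.

44.2 m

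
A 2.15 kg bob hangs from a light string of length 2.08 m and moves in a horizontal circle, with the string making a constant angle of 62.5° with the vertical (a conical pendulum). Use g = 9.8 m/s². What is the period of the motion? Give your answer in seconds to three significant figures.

1.97 s

r = L sinθ = 1.845 m. From T sinθ = mω²r and T cosθ = mg: tanθ = ω²r/g, so ω² = g tanθ / r = g/(L cosθ).
ω = √(g/(L cosθ)) = √(9.8/(2.08 × 0.4617)) = √10.20 = 3.194 rad/s.
Period = 2π/ω = 1.967 s.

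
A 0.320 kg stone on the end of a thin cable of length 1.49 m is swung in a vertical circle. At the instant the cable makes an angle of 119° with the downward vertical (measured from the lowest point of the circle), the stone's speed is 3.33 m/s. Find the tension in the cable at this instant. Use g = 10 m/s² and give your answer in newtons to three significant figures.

Take the radial direction toward the centre of the circle as positive. The component of the weight along the string toward the centre is −mg cos φ (φ measured from the bottom), so Newton's second law along the string gives T − mg cos φ = m v²/r.
cos 119° = -0.4848, so T = m(v²/r + g cos φ) = 0.320 × ((3.33)²/1.49 + 10.0 × -0.4848) = 0.320 × (7.442 + (-4.848)) = 0.320 × 2.594 = 0.8301 N.

0.830 N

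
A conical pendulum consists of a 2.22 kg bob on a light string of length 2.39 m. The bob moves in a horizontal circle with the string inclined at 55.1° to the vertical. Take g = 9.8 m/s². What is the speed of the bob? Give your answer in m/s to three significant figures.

The radius of the circle is r = L sinθ = 2.39 × sin 55.1° = 1.960 m.
Horizontally T sinθ = mv²/r and vertically T cosθ = mg, so tanθ = v²/(rg).
v = √(r g tanθ) = √(1.960 × 9.8 × 1.433) = √27.54 = 5.248 m/s.

5.25 m/s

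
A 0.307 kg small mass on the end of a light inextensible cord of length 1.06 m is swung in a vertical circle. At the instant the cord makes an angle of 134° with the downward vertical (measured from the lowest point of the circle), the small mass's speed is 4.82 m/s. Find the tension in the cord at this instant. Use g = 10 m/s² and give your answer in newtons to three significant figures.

4.60 N

Take the radial direction toward the centre of the circle as positive. The component of the weight along the string toward the centre is −mg cos φ (φ measured from the bottom), so Newton's second law along the string gives T − mg cos φ = m v²/r.
cos 134° = -0.6947, so T = m(v²/r + g cos φ) = 0.307 × ((4.82)²/1.06 + 10.0 × -0.6947) = 0.307 × (21.92 + (-6.947)) = 0.307 × 14.97 = 4.596 N.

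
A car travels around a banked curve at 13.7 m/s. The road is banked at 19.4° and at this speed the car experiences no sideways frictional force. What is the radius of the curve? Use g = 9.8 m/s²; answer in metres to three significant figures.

Frictionless banking: tanθ = v²/(rg), so r = v²/(g tanθ).
r = (13.7)²/(9.8 × tan 19.4°) = 187.7/(9.8 × 0.3522) = 187.7/3.451 = 54.39 m.

54.4 m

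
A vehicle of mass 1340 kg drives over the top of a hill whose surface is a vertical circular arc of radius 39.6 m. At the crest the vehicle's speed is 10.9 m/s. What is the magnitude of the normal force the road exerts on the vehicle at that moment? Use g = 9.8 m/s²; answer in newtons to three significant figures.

At the crest the centripetal acceleration points downward (toward the centre of the arc), so mg − N = mv²/r.
N = m(g − v²/r) = 1340 × (9.8 − (10.9)²/39.6) = 1340 × (9.8 − 3.000) = 1340 × 6.800 = 9112 N.

9110 N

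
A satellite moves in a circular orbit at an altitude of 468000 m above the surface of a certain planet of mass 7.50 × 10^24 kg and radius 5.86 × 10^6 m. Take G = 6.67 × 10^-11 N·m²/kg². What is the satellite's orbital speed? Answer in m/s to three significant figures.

8890 m/s

Orbital radius r = R + h = 5.86 × 10^6 + 468000 = 6.328 × 10^6 m.
Gravity supplies the centripetal force: G M m / r² = m v² / r, so v = √(GM/r).
v = √(6.67 × 10^-11 × 7.50 × 10^24 / 6.328 × 10^6) = √(7.905 × 10^7) = 8891 m/s.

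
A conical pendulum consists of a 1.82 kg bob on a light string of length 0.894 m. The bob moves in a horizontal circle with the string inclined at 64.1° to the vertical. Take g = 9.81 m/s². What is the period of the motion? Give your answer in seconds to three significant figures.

1.25 s

r = L sinθ = 0.8042 m. From T sinθ = mω²r and T cosθ = mg: tanθ = ω²r/g, so ω² = g tanθ / r = g/(L cosθ).
ω = √(g/(L cosθ)) = √(9.81/(0.894 × 0.4368)) = √25.12 = 5.012 rad/s.
Period = 2π/ω = 1.254 s.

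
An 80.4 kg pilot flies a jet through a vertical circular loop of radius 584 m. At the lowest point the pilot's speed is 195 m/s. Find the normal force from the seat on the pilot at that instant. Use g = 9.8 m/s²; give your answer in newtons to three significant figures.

6020 N

At the lowest point, N points up (toward the centre) and the weight mg points down (away from the centre), so the net inward force is N − mg = mv²/r.
N = m(v²/r + g) = 80.4 × ((195)²/584 + 9.8) = 80.4 × (65.11 + 9.8) = 80.4 × 74.91 = 6023 N.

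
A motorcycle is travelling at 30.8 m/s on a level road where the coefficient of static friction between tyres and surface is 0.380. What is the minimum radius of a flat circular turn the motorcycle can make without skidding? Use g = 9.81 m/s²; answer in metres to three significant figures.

254 m

At the limit, μ_s m g = m v²/r, so r_min = v²/(μ_s g) = (30.8)²/(0.380 × 9.81) = 948.6/3.728 = 254.5 m.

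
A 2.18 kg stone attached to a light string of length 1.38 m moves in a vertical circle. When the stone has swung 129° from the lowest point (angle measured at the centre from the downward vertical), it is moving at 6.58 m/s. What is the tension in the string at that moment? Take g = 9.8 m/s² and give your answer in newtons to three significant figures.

55.0 N

Take the radial direction toward the centre of the circle as positive. The component of the weight along the string toward the centre is −mg cos φ (φ measured from the bottom), so Newton's second law along the string gives T − mg cos φ = m v²/r.
cos 129° = -0.6293, so T = m(v²/r + g cos φ) = 2.18 × ((6.58)²/1.38 + 9.8 × -0.6293) = 2.18 × (31.37 + (-6.167)) = 2.18 × 25.21 = 54.95 N.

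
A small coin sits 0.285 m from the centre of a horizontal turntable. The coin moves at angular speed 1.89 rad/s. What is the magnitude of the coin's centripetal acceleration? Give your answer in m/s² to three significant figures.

v = ωr = 1.89 × 0.285 = 0.5386 m/s.
a_c = v²/r = (0.5386)²/0.285 = 0.2901/0.285 = 1.018 m/s².

1.02 m/s²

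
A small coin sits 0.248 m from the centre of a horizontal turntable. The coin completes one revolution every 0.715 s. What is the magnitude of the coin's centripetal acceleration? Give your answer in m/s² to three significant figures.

19.2 m/s²

v = 2πr/T = 2π × 0.248/0.715 = 2.179 m/s.
a_c = v²/r = (2.179)²/0.248 = 4.750/0.248 = 19.15 m/s².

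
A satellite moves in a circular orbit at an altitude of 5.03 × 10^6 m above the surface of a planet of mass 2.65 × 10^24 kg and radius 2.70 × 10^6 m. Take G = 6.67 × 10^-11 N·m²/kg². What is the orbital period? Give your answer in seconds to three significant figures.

r = R + h = 2.70 × 10^6 + 5.03 × 10^6 = 7.730 × 10^6 m. Gravity provides the centripetal force: G M m / r² = m v² / r ⇒ v = √(GM/r) = 4782 m/s.
T = 2πr/v = 2π × 7.730 × 10^6 / 4782 = 10160 s.

10200 s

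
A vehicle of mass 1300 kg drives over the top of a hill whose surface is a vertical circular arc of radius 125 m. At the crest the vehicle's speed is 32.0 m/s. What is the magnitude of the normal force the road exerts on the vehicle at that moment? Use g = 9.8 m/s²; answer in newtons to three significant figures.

2090 N

At the crest the centripetal acceleration points downward (toward the centre of the arc), so mg − N = mv²/r.
N = m(g − v²/r) = 1300 × (9.8 − (32.0)²/125) = 1300 × (9.8 − 8.192) = 1300 × 1.608 = 2090 N.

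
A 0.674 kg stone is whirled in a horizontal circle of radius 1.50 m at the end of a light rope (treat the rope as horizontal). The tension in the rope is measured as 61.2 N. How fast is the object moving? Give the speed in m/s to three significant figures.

T = m v²/r ⇒ v = √(T r / m) = √(61.2 × 1.50 / 0.674) = √136.2 = 11.67 m/s.

11.7 m/s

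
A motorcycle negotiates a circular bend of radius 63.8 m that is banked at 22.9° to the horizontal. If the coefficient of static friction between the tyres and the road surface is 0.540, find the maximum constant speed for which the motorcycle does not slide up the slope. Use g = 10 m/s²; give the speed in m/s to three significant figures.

At the maximum speed, friction acts down the slope at its limiting value f = μN. Radially (horizontal, toward centre): N sinθ + μN cosθ = mv²/r. Vertically: N cosθ − μN sinθ = mg.
Dividing: v² = r g (sinθ + μcosθ)/(cosθ − μsinθ).
sinθ + μcosθ = 0.3891 + 0.540×0.9212 = 0.8866; cosθ − μsinθ = 0.9212 − 0.540×0.3891 = 0.7111.
v² = 63.8 × 10.0 × 0.8866/0.7111 = 795.5 m²/s², so v = 28.20 m/s.

28.2 m/s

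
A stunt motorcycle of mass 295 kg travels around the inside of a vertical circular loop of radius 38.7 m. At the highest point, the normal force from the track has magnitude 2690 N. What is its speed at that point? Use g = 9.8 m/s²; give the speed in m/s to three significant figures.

At the top, N + mg = mv²/r, so v = √(r(N/m + g)) = √(38.7 × (2690/295 + 9.8)) = √(38.7 × 18.92) = √732.2 = 27.06 m/s.

27.1 m/s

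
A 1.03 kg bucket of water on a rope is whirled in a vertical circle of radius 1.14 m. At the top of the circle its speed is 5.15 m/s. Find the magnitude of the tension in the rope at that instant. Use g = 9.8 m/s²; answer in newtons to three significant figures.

13.9 N

At the top, both T and the weight mg point inward (toward the centre), so T + mg = mv²/r.
T = m(v²/r − g) = 1.03 × ((5.15)²/1.14 − 9.8) = 1.03 × (23.27 − 9.8) = 1.03 × 13.47 = 13.87 N.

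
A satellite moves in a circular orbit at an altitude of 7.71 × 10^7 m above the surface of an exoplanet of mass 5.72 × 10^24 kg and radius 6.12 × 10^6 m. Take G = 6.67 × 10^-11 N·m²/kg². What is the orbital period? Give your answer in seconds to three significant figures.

244000 s

r = R + h = 6.12 × 10^6 + 7.71 × 10^7 = 8.322 × 10^7 m. Gravity provides the centripetal force: G M m / r² = m v² / r ⇒ v = √(GM/r) = 2141 m/s.
T = 2πr/v = 2π × 8.322 × 10^7 / 2141 = 244200 s.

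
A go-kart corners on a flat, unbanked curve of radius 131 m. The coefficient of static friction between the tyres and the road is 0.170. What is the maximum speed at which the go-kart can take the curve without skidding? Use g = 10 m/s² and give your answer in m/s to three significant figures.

The only inward force on a level bend is static friction, so at the limit f_s = μ_s N = μ_s m g = m v²/r.
Mass cancels: v_max = √(μ_s g r) = √(0.170 × 10.0 × 131) = √222.7 = 14.92 m/s.

14.9 m/s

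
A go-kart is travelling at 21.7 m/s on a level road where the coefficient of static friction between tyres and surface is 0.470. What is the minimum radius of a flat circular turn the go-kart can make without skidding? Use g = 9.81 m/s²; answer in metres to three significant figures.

At the limit, μ_s m g = m v²/r, so r_min = v²/(μ_s g) = (21.7)²/(0.470 × 9.81) = 470.9/4.611 = 102.1 m.

102 m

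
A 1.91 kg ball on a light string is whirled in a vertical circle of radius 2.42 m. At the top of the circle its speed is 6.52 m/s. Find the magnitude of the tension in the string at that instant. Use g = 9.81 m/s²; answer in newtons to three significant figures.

14.8 N

At the top, both T and the weight mg point inward (toward the centre), so T + mg = mv²/r.
T = m(v²/r − g) = 1.91 × ((6.52)²/2.42 − 9.81) = 1.91 × (17.57 − 9.81) = 1.91 × 7.756 = 14.81 N.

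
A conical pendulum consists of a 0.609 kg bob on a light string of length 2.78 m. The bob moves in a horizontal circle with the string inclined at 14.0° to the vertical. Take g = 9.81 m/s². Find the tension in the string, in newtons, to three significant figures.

Vertically the bob has no acceleration, so T cosθ = mg.
T = mg/cosθ = 0.609 × 9.81 / cos 14.0° = 5.974/0.9703 = 6.157 N.

6.16 N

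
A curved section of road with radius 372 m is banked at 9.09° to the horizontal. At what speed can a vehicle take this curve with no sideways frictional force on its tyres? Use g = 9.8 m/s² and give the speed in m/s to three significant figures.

On a frictionless banked curve, N sinθ = mv²/r and N cosθ = mg, so tanθ = v²/(rg).
v = √(r g tanθ) = √(372 × 9.8 × tan 9.09°) = √(372 × 9.8 × 0.1600) = √583.3 = 24.15 m/s.

24.2 m/s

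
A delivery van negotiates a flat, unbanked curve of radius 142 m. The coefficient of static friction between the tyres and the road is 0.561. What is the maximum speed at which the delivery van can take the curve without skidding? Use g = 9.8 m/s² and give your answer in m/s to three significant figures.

Friction provides the centripetal force on a flat curve. At maximum speed it is at its limiting value: μ_s m g = m v²/r.
Mass cancels: v_max = √(μ_s g r) = √(0.561 × 9.8 × 142) = √780.7 = 27.94 m/s.

27.9 m/s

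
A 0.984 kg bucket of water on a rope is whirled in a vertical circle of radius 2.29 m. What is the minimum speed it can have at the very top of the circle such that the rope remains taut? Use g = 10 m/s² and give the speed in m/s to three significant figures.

4.79 m/s

At the highest point the centre is directly below, so both the weight and T act inward: T + mg = mv²/r.
At minimum speed T → 0, so mg = mv_min²/r ⇒ v_min = √(g r) = √(10.0 × 2.29) = 4.785 m/s.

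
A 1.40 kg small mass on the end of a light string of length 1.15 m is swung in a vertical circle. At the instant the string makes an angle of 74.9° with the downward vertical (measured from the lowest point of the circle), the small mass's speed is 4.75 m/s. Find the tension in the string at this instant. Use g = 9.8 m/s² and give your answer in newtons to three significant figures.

Take the radial direction toward the centre of the circle as positive. The component of the weight along the string toward the centre is −mg cos φ (φ measured from the bottom), so Newton's second law along the string gives T − mg cos φ = m v²/r.
cos 74.9° = 0.2605, so T = m(v²/r + g cos φ) = 1.40 × ((4.75)²/1.15 + 9.8 × 0.2605) = 1.40 × (19.62 + (2.553)) = 1.40 × 22.17 = 31.04 N.

31.0 N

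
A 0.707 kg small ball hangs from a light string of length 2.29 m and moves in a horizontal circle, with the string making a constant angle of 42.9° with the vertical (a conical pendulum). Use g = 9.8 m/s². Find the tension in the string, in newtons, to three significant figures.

Vertically the bob has no acceleration, so T cosθ = mg.
T = mg/cosθ = 0.707 × 9.8 / cos 42.9° = 6.929/0.7325 = 9.458 N.

9.46 N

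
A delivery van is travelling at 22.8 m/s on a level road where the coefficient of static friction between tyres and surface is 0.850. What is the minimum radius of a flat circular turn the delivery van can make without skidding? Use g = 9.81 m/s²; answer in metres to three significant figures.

62.3 m

At the limit, μ_s m g = m v²/r, so r_min = v²/(μ_s g) = (22.8)²/(0.850 × 9.81) = 519.8/8.338 = 62.34 m.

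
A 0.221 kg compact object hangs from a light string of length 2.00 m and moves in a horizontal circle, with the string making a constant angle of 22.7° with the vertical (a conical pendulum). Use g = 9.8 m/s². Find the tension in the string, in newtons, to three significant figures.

Vertically the bob has no acceleration, so T cosθ = mg.
T = mg/cosθ = 0.221 × 9.8 / cos 22.7° = 2.166/0.9225 = 2.348 N.

2.35 N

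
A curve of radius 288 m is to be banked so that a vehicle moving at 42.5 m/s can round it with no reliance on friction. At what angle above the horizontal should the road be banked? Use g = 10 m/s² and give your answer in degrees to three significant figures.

With no friction, the horizontal component of the normal force provides the centripetal force: N sinθ = mv²/r, while N cosθ = mg vertically.
Dividing: tanθ = v²/(r g) = (42.5)²/(288 × 10.0) = 1806/2880 = 0.6272.
θ = arctan(0.6272) = 32.09°.

32.1°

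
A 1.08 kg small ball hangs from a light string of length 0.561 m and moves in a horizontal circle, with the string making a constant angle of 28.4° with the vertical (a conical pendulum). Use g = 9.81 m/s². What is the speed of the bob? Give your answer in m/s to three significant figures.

1.19 m/s

The radius of the circle is r = L sinθ = 0.561 × sin 28.4° = 0.2668 m.
Horizontally T sinθ = mv²/r and vertically T cosθ = mg, so tanθ = v²/(rg).
v = √(r g tanθ) = √(0.2668 × 9.81 × 0.5407) = √1.415 = 1.190 m/s.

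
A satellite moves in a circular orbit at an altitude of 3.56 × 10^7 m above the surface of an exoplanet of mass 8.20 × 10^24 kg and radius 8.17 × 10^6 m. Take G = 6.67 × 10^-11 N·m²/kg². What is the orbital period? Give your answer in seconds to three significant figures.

77800 s

r = R + h = 8.17 × 10^6 + 3.56 × 10^7 = 4.377 × 10^7 m. Gravity provides the centripetal force: G M m / r² = m v² / r ⇒ v = √(GM/r) = 3535 m/s.
T = 2πr/v = 2π × 4.377 × 10^7 / 3535 = 77800 s.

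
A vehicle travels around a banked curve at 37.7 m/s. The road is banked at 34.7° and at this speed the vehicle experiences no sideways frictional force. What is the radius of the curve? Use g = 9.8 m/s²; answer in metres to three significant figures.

209 m

Frictionless banking: tanθ = v²/(rg), so r = v²/(g tanθ).
r = (37.7)²/(9.8 × tan 34.7°) = 1421/(9.8 × 0.6924) = 1421/6.786 = 209.4 m.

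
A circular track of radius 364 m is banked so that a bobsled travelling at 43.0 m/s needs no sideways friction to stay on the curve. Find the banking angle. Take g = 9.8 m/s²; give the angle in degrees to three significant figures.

For a frictionless banked turn: horizontally N sinθ = mv²/r and vertically N cosθ = mg.
Dividing: tanθ = v²/(r g) = (43.0)²/(364 × 9.8) = 1849/3567 = 0.5183.
θ = arctan(0.5183) = 27.40°.

27.4°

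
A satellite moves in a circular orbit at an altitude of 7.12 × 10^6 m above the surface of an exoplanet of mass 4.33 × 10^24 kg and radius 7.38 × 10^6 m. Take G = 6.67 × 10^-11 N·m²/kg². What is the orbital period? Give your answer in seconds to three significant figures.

r = R + h = 7.38 × 10^6 + 7.12 × 10^6 = 1.450 × 10^7 m. Gravity provides the centripetal force: G M m / r² = m v² / r ⇒ v = √(GM/r) = 4463 m/s.
T = 2πr/v = 2π × 1.450 × 10^7 / 4463 = 20410 s.

20400 s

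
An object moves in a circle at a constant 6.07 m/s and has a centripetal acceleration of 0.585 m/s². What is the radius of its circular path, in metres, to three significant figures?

63.0 m

a_c = v²/r ⇒ r = v²/a_c = (6.07)²/0.585 = 36.84/0.585 = 62.98 m.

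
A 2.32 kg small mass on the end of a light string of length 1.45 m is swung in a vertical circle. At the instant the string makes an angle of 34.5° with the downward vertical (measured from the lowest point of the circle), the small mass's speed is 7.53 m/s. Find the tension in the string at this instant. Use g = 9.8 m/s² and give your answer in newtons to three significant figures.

Take the radial direction toward the centre of the circle as positive. The component of the weight along the string toward the centre is −mg cos φ (φ measured from the bottom), so Newton's second law along the string gives T − mg cos φ = m v²/r.
cos 34.5° = 0.8241, so T = m(v²/r + g cos φ) = 2.32 × ((7.53)²/1.45 + 9.8 × 0.8241) = 2.32 × (39.10 + (8.076)) = 2.32 × 47.18 = 109.5 N.

109 N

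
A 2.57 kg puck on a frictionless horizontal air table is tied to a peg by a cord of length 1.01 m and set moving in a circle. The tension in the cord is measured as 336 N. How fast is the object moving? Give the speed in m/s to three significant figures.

11.5 m/s

T = m v²/r ⇒ v = √(T r / m) = √(336 × 1.01 / 2.57) = √132.0 = 11.49 m/s.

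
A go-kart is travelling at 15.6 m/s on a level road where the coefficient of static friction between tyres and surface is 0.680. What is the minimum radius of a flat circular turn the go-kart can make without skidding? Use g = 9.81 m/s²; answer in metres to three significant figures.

36.5 m

At the limit, μ_s m g = m v²/r, so r_min = v²/(μ_s g) = (15.6)²/(0.680 × 9.81) = 243.4/6.671 = 36.48 m.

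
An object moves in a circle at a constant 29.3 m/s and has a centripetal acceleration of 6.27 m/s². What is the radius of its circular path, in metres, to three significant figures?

a_c = v²/r ⇒ r = v²/a_c = (29.3)²/6.27 = 858.5/6.27 = 136.9 m.

137 m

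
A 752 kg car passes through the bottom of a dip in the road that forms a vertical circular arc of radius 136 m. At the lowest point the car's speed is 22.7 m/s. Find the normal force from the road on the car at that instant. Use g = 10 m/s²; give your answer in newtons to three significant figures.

10400 N

At the lowest point, N points up (toward the centre) and the weight mg points down (away from the centre), so the net inward force is N − mg = mv²/r.
N = m(v²/r + g) = 752 × ((22.7)²/136 + 10.0) = 752 × (3.789 + 10.0) = 752 × 13.79 = 10370 N.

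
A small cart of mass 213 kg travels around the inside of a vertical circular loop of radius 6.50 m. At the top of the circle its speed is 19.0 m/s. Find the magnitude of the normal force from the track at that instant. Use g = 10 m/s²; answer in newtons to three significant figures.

At the top, both N and the weight mg point inward (toward the centre), so N + mg = mv²/r.
N = m(v²/r − g) = 213 × ((19.0)²/6.50 − 10.0) = 213 × (55.54 − 10.0) = 213 × 45.54 = 9700 N.

9700 N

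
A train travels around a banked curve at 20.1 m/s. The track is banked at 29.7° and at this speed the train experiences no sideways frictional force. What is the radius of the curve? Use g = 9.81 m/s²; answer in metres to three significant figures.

72.2 m

Frictionless banking: tanθ = v²/(rg), so r = v²/(g tanθ).
r = (20.1)²/(9.81 × tan 29.7°) = 404.0/(9.81 × 0.5704) = 404.0/5.596 = 72.20 m.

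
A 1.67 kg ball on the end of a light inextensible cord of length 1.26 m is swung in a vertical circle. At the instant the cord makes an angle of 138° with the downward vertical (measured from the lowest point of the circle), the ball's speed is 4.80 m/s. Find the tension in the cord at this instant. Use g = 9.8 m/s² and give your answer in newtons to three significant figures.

18.4 N

Take the radial direction toward the centre of the circle as positive. The component of the weight along the string toward the centre is −mg cos φ (φ measured from the bottom), so Newton's second law along the string gives T − mg cos φ = m v²/r.
cos 138° = -0.7431, so T = m(v²/r + g cos φ) = 1.67 × ((4.80)²/1.26 + 9.8 × -0.7431) = 1.67 × (18.29 + (-7.283)) = 1.67 × 11.00 = 18.37 N.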